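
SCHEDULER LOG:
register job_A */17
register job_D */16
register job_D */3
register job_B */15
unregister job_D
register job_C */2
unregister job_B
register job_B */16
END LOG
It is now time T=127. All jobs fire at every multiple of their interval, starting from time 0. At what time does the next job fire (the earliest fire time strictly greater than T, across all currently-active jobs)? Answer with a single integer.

Op 1: register job_A */17 -> active={job_A:*/17}
Op 2: register job_D */16 -> active={job_A:*/17, job_D:*/16}
Op 3: register job_D */3 -> active={job_A:*/17, job_D:*/3}
Op 4: register job_B */15 -> active={job_A:*/17, job_B:*/15, job_D:*/3}
Op 5: unregister job_D -> active={job_A:*/17, job_B:*/15}
Op 6: register job_C */2 -> active={job_A:*/17, job_B:*/15, job_C:*/2}
Op 7: unregister job_B -> active={job_A:*/17, job_C:*/2}
Op 8: register job_B */16 -> active={job_A:*/17, job_B:*/16, job_C:*/2}
  job_A: interval 17, next fire after T=127 is 136
  job_B: interval 16, next fire after T=127 is 128
  job_C: interval 2, next fire after T=127 is 128
Earliest fire time = 128 (job job_B)

Answer: 128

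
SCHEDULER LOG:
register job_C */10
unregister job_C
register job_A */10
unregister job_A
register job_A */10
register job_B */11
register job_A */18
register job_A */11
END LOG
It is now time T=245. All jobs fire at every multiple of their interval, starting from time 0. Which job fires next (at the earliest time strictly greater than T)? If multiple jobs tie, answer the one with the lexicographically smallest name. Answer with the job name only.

Answer: job_A

Derivation:
Op 1: register job_C */10 -> active={job_C:*/10}
Op 2: unregister job_C -> active={}
Op 3: register job_A */10 -> active={job_A:*/10}
Op 4: unregister job_A -> active={}
Op 5: register job_A */10 -> active={job_A:*/10}
Op 6: register job_B */11 -> active={job_A:*/10, job_B:*/11}
Op 7: register job_A */18 -> active={job_A:*/18, job_B:*/11}
Op 8: register job_A */11 -> active={job_A:*/11, job_B:*/11}
  job_A: interval 11, next fire after T=245 is 253
  job_B: interval 11, next fire after T=245 is 253
Earliest = 253, winner (lex tiebreak) = job_A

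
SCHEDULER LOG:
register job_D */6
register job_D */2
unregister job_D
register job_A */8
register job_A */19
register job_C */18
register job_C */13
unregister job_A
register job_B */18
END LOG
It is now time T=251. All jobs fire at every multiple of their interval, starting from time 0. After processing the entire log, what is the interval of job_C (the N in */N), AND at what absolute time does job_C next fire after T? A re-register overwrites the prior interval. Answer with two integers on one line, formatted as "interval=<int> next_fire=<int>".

Op 1: register job_D */6 -> active={job_D:*/6}
Op 2: register job_D */2 -> active={job_D:*/2}
Op 3: unregister job_D -> active={}
Op 4: register job_A */8 -> active={job_A:*/8}
Op 5: register job_A */19 -> active={job_A:*/19}
Op 6: register job_C */18 -> active={job_A:*/19, job_C:*/18}
Op 7: register job_C */13 -> active={job_A:*/19, job_C:*/13}
Op 8: unregister job_A -> active={job_C:*/13}
Op 9: register job_B */18 -> active={job_B:*/18, job_C:*/13}
Final interval of job_C = 13
Next fire of job_C after T=251: (251//13+1)*13 = 260

Answer: interval=13 next_fire=260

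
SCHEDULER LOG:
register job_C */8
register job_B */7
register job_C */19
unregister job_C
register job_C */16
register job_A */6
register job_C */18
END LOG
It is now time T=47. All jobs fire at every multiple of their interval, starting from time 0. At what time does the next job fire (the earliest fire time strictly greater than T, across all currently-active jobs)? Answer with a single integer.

Op 1: register job_C */8 -> active={job_C:*/8}
Op 2: register job_B */7 -> active={job_B:*/7, job_C:*/8}
Op 3: register job_C */19 -> active={job_B:*/7, job_C:*/19}
Op 4: unregister job_C -> active={job_B:*/7}
Op 5: register job_C */16 -> active={job_B:*/7, job_C:*/16}
Op 6: register job_A */6 -> active={job_A:*/6, job_B:*/7, job_C:*/16}
Op 7: register job_C */18 -> active={job_A:*/6, job_B:*/7, job_C:*/18}
  job_A: interval 6, next fire after T=47 is 48
  job_B: interval 7, next fire after T=47 is 49
  job_C: interval 18, next fire after T=47 is 54
Earliest fire time = 48 (job job_A)

Answer: 48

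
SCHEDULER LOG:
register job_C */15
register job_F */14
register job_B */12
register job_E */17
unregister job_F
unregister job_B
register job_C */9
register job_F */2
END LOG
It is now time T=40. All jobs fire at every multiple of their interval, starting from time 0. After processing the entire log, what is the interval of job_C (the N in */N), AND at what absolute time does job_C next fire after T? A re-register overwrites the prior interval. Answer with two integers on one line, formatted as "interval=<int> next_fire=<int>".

Op 1: register job_C */15 -> active={job_C:*/15}
Op 2: register job_F */14 -> active={job_C:*/15, job_F:*/14}
Op 3: register job_B */12 -> active={job_B:*/12, job_C:*/15, job_F:*/14}
Op 4: register job_E */17 -> active={job_B:*/12, job_C:*/15, job_E:*/17, job_F:*/14}
Op 5: unregister job_F -> active={job_B:*/12, job_C:*/15, job_E:*/17}
Op 6: unregister job_B -> active={job_C:*/15, job_E:*/17}
Op 7: register job_C */9 -> active={job_C:*/9, job_E:*/17}
Op 8: register job_F */2 -> active={job_C:*/9, job_E:*/17, job_F:*/2}
Final interval of job_C = 9
Next fire of job_C after T=40: (40//9+1)*9 = 45

Answer: interval=9 next_fire=45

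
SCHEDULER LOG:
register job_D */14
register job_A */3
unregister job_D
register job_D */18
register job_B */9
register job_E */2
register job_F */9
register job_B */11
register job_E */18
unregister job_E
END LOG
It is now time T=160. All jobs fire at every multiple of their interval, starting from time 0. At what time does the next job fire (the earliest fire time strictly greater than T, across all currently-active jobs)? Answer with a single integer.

Op 1: register job_D */14 -> active={job_D:*/14}
Op 2: register job_A */3 -> active={job_A:*/3, job_D:*/14}
Op 3: unregister job_D -> active={job_A:*/3}
Op 4: register job_D */18 -> active={job_A:*/3, job_D:*/18}
Op 5: register job_B */9 -> active={job_A:*/3, job_B:*/9, job_D:*/18}
Op 6: register job_E */2 -> active={job_A:*/3, job_B:*/9, job_D:*/18, job_E:*/2}
Op 7: register job_F */9 -> active={job_A:*/3, job_B:*/9, job_D:*/18, job_E:*/2, job_F:*/9}
Op 8: register job_B */11 -> active={job_A:*/3, job_B:*/11, job_D:*/18, job_E:*/2, job_F:*/9}
Op 9: register job_E */18 -> active={job_A:*/3, job_B:*/11, job_D:*/18, job_E:*/18, job_F:*/9}
Op 10: unregister job_E -> active={job_A:*/3, job_B:*/11, job_D:*/18, job_F:*/9}
  job_A: interval 3, next fire after T=160 is 162
  job_B: interval 11, next fire after T=160 is 165
  job_D: interval 18, next fire after T=160 is 162
  job_F: interval 9, next fire after T=160 is 162
Earliest fire time = 162 (job job_A)

Answer: 162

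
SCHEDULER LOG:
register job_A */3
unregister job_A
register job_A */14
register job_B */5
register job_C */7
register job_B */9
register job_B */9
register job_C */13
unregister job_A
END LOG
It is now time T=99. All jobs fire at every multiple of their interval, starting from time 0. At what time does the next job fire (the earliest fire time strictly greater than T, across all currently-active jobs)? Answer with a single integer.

Op 1: register job_A */3 -> active={job_A:*/3}
Op 2: unregister job_A -> active={}
Op 3: register job_A */14 -> active={job_A:*/14}
Op 4: register job_B */5 -> active={job_A:*/14, job_B:*/5}
Op 5: register job_C */7 -> active={job_A:*/14, job_B:*/5, job_C:*/7}
Op 6: register job_B */9 -> active={job_A:*/14, job_B:*/9, job_C:*/7}
Op 7: register job_B */9 -> active={job_A:*/14, job_B:*/9, job_C:*/7}
Op 8: register job_C */13 -> active={job_A:*/14, job_B:*/9, job_C:*/13}
Op 9: unregister job_A -> active={job_B:*/9, job_C:*/13}
  job_B: interval 9, next fire after T=99 is 108
  job_C: interval 13, next fire after T=99 is 104
Earliest fire time = 104 (job job_C)

Answer: 104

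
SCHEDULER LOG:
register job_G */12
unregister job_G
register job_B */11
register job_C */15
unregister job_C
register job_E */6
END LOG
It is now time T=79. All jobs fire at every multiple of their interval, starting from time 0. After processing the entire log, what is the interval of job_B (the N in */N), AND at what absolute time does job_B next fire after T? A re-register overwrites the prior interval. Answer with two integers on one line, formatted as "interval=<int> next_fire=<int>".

Op 1: register job_G */12 -> active={job_G:*/12}
Op 2: unregister job_G -> active={}
Op 3: register job_B */11 -> active={job_B:*/11}
Op 4: register job_C */15 -> active={job_B:*/11, job_C:*/15}
Op 5: unregister job_C -> active={job_B:*/11}
Op 6: register job_E */6 -> active={job_B:*/11, job_E:*/6}
Final interval of job_B = 11
Next fire of job_B after T=79: (79//11+1)*11 = 88

Answer: interval=11 next_fire=88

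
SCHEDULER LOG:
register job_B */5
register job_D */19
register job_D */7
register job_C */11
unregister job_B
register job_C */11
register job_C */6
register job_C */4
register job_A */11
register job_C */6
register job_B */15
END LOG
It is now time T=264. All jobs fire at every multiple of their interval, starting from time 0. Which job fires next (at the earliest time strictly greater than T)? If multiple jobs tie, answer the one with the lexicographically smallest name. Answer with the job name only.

Op 1: register job_B */5 -> active={job_B:*/5}
Op 2: register job_D */19 -> active={job_B:*/5, job_D:*/19}
Op 3: register job_D */7 -> active={job_B:*/5, job_D:*/7}
Op 4: register job_C */11 -> active={job_B:*/5, job_C:*/11, job_D:*/7}
Op 5: unregister job_B -> active={job_C:*/11, job_D:*/7}
Op 6: register job_C */11 -> active={job_C:*/11, job_D:*/7}
Op 7: register job_C */6 -> active={job_C:*/6, job_D:*/7}
Op 8: register job_C */4 -> active={job_C:*/4, job_D:*/7}
Op 9: register job_A */11 -> active={job_A:*/11, job_C:*/4, job_D:*/7}
Op 10: register job_C */6 -> active={job_A:*/11, job_C:*/6, job_D:*/7}
Op 11: register job_B */15 -> active={job_A:*/11, job_B:*/15, job_C:*/6, job_D:*/7}
  job_A: interval 11, next fire after T=264 is 275
  job_B: interval 15, next fire after T=264 is 270
  job_C: interval 6, next fire after T=264 is 270
  job_D: interval 7, next fire after T=264 is 266
Earliest = 266, winner (lex tiebreak) = job_D

Answer: job_D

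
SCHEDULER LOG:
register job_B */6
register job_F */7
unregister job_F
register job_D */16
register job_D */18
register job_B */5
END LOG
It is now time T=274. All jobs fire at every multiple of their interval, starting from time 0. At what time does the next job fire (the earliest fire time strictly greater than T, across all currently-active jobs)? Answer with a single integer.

Op 1: register job_B */6 -> active={job_B:*/6}
Op 2: register job_F */7 -> active={job_B:*/6, job_F:*/7}
Op 3: unregister job_F -> active={job_B:*/6}
Op 4: register job_D */16 -> active={job_B:*/6, job_D:*/16}
Op 5: register job_D */18 -> active={job_B:*/6, job_D:*/18}
Op 6: register job_B */5 -> active={job_B:*/5, job_D:*/18}
  job_B: interval 5, next fire after T=274 is 275
  job_D: interval 18, next fire after T=274 is 288
Earliest fire time = 275 (job job_B)

Answer: 275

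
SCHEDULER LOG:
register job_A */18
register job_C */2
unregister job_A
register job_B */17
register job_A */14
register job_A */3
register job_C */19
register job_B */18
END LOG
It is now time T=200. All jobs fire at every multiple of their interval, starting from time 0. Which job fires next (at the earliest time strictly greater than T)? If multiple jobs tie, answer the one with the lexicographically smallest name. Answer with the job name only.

Answer: job_A

Derivation:
Op 1: register job_A */18 -> active={job_A:*/18}
Op 2: register job_C */2 -> active={job_A:*/18, job_C:*/2}
Op 3: unregister job_A -> active={job_C:*/2}
Op 4: register job_B */17 -> active={job_B:*/17, job_C:*/2}
Op 5: register job_A */14 -> active={job_A:*/14, job_B:*/17, job_C:*/2}
Op 6: register job_A */3 -> active={job_A:*/3, job_B:*/17, job_C:*/2}
Op 7: register job_C */19 -> active={job_A:*/3, job_B:*/17, job_C:*/19}
Op 8: register job_B */18 -> active={job_A:*/3, job_B:*/18, job_C:*/19}
  job_A: interval 3, next fire after T=200 is 201
  job_B: interval 18, next fire after T=200 is 216
  job_C: interval 19, next fire after T=200 is 209
Earliest = 201, winner (lex tiebreak) = job_A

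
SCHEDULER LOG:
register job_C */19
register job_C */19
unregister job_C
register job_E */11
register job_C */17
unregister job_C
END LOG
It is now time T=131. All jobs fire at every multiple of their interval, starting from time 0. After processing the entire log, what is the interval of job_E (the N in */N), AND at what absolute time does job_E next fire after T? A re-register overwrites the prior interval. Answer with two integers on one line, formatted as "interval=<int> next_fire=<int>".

Op 1: register job_C */19 -> active={job_C:*/19}
Op 2: register job_C */19 -> active={job_C:*/19}
Op 3: unregister job_C -> active={}
Op 4: register job_E */11 -> active={job_E:*/11}
Op 5: register job_C */17 -> active={job_C:*/17, job_E:*/11}
Op 6: unregister job_C -> active={job_E:*/11}
Final interval of job_E = 11
Next fire of job_E after T=131: (131//11+1)*11 = 132

Answer: interval=11 next_fire=132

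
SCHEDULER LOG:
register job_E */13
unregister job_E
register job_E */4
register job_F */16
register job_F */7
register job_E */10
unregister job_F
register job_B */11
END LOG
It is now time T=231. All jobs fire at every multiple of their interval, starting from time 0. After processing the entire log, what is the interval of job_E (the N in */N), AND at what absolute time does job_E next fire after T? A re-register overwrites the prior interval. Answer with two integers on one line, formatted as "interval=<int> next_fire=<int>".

Answer: interval=10 next_fire=240

Derivation:
Op 1: register job_E */13 -> active={job_E:*/13}
Op 2: unregister job_E -> active={}
Op 3: register job_E */4 -> active={job_E:*/4}
Op 4: register job_F */16 -> active={job_E:*/4, job_F:*/16}
Op 5: register job_F */7 -> active={job_E:*/4, job_F:*/7}
Op 6: register job_E */10 -> active={job_E:*/10, job_F:*/7}
Op 7: unregister job_F -> active={job_E:*/10}
Op 8: register job_B */11 -> active={job_B:*/11, job_E:*/10}
Final interval of job_E = 10
Next fire of job_E after T=231: (231//10+1)*10 = 240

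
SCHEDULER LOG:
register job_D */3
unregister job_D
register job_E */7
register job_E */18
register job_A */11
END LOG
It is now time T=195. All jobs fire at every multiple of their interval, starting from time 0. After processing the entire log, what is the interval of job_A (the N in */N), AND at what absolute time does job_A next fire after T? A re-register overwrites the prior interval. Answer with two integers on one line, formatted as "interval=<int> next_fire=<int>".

Op 1: register job_D */3 -> active={job_D:*/3}
Op 2: unregister job_D -> active={}
Op 3: register job_E */7 -> active={job_E:*/7}
Op 4: register job_E */18 -> active={job_E:*/18}
Op 5: register job_A */11 -> active={job_A:*/11, job_E:*/18}
Final interval of job_A = 11
Next fire of job_A after T=195: (195//11+1)*11 = 198

Answer: interval=11 next_fire=198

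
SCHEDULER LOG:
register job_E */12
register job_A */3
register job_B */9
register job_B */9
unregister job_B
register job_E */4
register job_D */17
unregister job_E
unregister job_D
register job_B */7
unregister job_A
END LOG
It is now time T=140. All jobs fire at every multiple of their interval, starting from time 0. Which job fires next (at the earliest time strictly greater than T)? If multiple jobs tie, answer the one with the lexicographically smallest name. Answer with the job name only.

Answer: job_B

Derivation:
Op 1: register job_E */12 -> active={job_E:*/12}
Op 2: register job_A */3 -> active={job_A:*/3, job_E:*/12}
Op 3: register job_B */9 -> active={job_A:*/3, job_B:*/9, job_E:*/12}
Op 4: register job_B */9 -> active={job_A:*/3, job_B:*/9, job_E:*/12}
Op 5: unregister job_B -> active={job_A:*/3, job_E:*/12}
Op 6: register job_E */4 -> active={job_A:*/3, job_E:*/4}
Op 7: register job_D */17 -> active={job_A:*/3, job_D:*/17, job_E:*/4}
Op 8: unregister job_E -> active={job_A:*/3, job_D:*/17}
Op 9: unregister job_D -> active={job_A:*/3}
Op 10: register job_B */7 -> active={job_A:*/3, job_B:*/7}
Op 11: unregister job_A -> active={job_B:*/7}
  job_B: interval 7, next fire after T=140 is 147
Earliest = 147, winner (lex tiebreak) = job_B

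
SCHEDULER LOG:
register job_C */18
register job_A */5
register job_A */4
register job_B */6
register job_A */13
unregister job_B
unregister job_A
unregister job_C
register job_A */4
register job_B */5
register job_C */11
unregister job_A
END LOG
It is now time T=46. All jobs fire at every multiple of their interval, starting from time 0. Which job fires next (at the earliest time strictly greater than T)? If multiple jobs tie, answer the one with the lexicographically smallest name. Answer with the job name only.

Op 1: register job_C */18 -> active={job_C:*/18}
Op 2: register job_A */5 -> active={job_A:*/5, job_C:*/18}
Op 3: register job_A */4 -> active={job_A:*/4, job_C:*/18}
Op 4: register job_B */6 -> active={job_A:*/4, job_B:*/6, job_C:*/18}
Op 5: register job_A */13 -> active={job_A:*/13, job_B:*/6, job_C:*/18}
Op 6: unregister job_B -> active={job_A:*/13, job_C:*/18}
Op 7: unregister job_A -> active={job_C:*/18}
Op 8: unregister job_C -> active={}
Op 9: register job_A */4 -> active={job_A:*/4}
Op 10: register job_B */5 -> active={job_A:*/4, job_B:*/5}
Op 11: register job_C */11 -> active={job_A:*/4, job_B:*/5, job_C:*/11}
Op 12: unregister job_A -> active={job_B:*/5, job_C:*/11}
  job_B: interval 5, next fire after T=46 is 50
  job_C: interval 11, next fire after T=46 is 55
Earliest = 50, winner (lex tiebreak) = job_B

Answer: job_B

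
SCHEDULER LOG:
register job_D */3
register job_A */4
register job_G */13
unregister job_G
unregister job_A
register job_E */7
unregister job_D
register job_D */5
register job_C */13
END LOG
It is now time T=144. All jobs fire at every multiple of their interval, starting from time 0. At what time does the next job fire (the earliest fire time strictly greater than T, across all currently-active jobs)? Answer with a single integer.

Op 1: register job_D */3 -> active={job_D:*/3}
Op 2: register job_A */4 -> active={job_A:*/4, job_D:*/3}
Op 3: register job_G */13 -> active={job_A:*/4, job_D:*/3, job_G:*/13}
Op 4: unregister job_G -> active={job_A:*/4, job_D:*/3}
Op 5: unregister job_A -> active={job_D:*/3}
Op 6: register job_E */7 -> active={job_D:*/3, job_E:*/7}
Op 7: unregister job_D -> active={job_E:*/7}
Op 8: register job_D */5 -> active={job_D:*/5, job_E:*/7}
Op 9: register job_C */13 -> active={job_C:*/13, job_D:*/5, job_E:*/7}
  job_C: interval 13, next fire after T=144 is 156
  job_D: interval 5, next fire after T=144 is 145
  job_E: interval 7, next fire after T=144 is 147
Earliest fire time = 145 (job job_D)

Answer: 145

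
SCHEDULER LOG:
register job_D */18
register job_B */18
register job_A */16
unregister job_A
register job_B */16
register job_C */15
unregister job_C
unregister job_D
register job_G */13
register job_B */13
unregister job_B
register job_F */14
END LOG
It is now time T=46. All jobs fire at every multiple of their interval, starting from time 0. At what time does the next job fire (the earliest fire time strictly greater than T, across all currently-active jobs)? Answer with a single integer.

Answer: 52

Derivation:
Op 1: register job_D */18 -> active={job_D:*/18}
Op 2: register job_B */18 -> active={job_B:*/18, job_D:*/18}
Op 3: register job_A */16 -> active={job_A:*/16, job_B:*/18, job_D:*/18}
Op 4: unregister job_A -> active={job_B:*/18, job_D:*/18}
Op 5: register job_B */16 -> active={job_B:*/16, job_D:*/18}
Op 6: register job_C */15 -> active={job_B:*/16, job_C:*/15, job_D:*/18}
Op 7: unregister job_C -> active={job_B:*/16, job_D:*/18}
Op 8: unregister job_D -> active={job_B:*/16}
Op 9: register job_G */13 -> active={job_B:*/16, job_G:*/13}
Op 10: register job_B */13 -> active={job_B:*/13, job_G:*/13}
Op 11: unregister job_B -> active={job_G:*/13}
Op 12: register job_F */14 -> active={job_F:*/14, job_G:*/13}
  job_F: interval 14, next fire after T=46 is 56
  job_G: interval 13, next fire after T=46 is 52
Earliest fire time = 52 (job job_G)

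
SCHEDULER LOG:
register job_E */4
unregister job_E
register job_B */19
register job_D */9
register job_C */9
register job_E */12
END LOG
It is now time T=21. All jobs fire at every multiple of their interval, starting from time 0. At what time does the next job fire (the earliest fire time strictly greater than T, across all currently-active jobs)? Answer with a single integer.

Op 1: register job_E */4 -> active={job_E:*/4}
Op 2: unregister job_E -> active={}
Op 3: register job_B */19 -> active={job_B:*/19}
Op 4: register job_D */9 -> active={job_B:*/19, job_D:*/9}
Op 5: register job_C */9 -> active={job_B:*/19, job_C:*/9, job_D:*/9}
Op 6: register job_E */12 -> active={job_B:*/19, job_C:*/9, job_D:*/9, job_E:*/12}
  job_B: interval 19, next fire after T=21 is 38
  job_C: interval 9, next fire after T=21 is 27
  job_D: interval 9, next fire after T=21 is 27
  job_E: interval 12, next fire after T=21 is 24
Earliest fire time = 24 (job job_E)

Answer: 24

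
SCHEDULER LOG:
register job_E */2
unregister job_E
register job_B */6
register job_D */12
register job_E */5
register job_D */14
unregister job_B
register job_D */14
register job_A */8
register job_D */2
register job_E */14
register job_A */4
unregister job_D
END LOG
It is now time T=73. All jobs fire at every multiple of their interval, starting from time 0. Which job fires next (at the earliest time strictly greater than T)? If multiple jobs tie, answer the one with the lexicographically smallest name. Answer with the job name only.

Op 1: register job_E */2 -> active={job_E:*/2}
Op 2: unregister job_E -> active={}
Op 3: register job_B */6 -> active={job_B:*/6}
Op 4: register job_D */12 -> active={job_B:*/6, job_D:*/12}
Op 5: register job_E */5 -> active={job_B:*/6, job_D:*/12, job_E:*/5}
Op 6: register job_D */14 -> active={job_B:*/6, job_D:*/14, job_E:*/5}
Op 7: unregister job_B -> active={job_D:*/14, job_E:*/5}
Op 8: register job_D */14 -> active={job_D:*/14, job_E:*/5}
Op 9: register job_A */8 -> active={job_A:*/8, job_D:*/14, job_E:*/5}
Op 10: register job_D */2 -> active={job_A:*/8, job_D:*/2, job_E:*/5}
Op 11: register job_E */14 -> active={job_A:*/8, job_D:*/2, job_E:*/14}
Op 12: register job_A */4 -> active={job_A:*/4, job_D:*/2, job_E:*/14}
Op 13: unregister job_D -> active={job_A:*/4, job_E:*/14}
  job_A: interval 4, next fire after T=73 is 76
  job_E: interval 14, next fire after T=73 is 84
Earliest = 76, winner (lex tiebreak) = job_A

Answer: job_A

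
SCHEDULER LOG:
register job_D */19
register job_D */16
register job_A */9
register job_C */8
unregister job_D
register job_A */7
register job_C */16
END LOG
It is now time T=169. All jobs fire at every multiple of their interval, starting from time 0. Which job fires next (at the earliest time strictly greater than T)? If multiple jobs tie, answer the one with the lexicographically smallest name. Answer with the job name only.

Answer: job_A

Derivation:
Op 1: register job_D */19 -> active={job_D:*/19}
Op 2: register job_D */16 -> active={job_D:*/16}
Op 3: register job_A */9 -> active={job_A:*/9, job_D:*/16}
Op 4: register job_C */8 -> active={job_A:*/9, job_C:*/8, job_D:*/16}
Op 5: unregister job_D -> active={job_A:*/9, job_C:*/8}
Op 6: register job_A */7 -> active={job_A:*/7, job_C:*/8}
Op 7: register job_C */16 -> active={job_A:*/7, job_C:*/16}
  job_A: interval 7, next fire after T=169 is 175
  job_C: interval 16, next fire after T=169 is 176
Earliest = 175, winner (lex tiebreak) = job_A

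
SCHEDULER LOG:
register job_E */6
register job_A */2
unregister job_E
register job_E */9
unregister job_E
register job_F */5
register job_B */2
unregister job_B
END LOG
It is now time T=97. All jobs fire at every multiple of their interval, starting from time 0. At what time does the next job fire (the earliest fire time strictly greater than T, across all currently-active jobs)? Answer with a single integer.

Answer: 98

Derivation:
Op 1: register job_E */6 -> active={job_E:*/6}
Op 2: register job_A */2 -> active={job_A:*/2, job_E:*/6}
Op 3: unregister job_E -> active={job_A:*/2}
Op 4: register job_E */9 -> active={job_A:*/2, job_E:*/9}
Op 5: unregister job_E -> active={job_A:*/2}
Op 6: register job_F */5 -> active={job_A:*/2, job_F:*/5}
Op 7: register job_B */2 -> active={job_A:*/2, job_B:*/2, job_F:*/5}
Op 8: unregister job_B -> active={job_A:*/2, job_F:*/5}
  job_A: interval 2, next fire after T=97 is 98
  job_F: interval 5, next fire after T=97 is 100
Earliest fire time = 98 (job job_A)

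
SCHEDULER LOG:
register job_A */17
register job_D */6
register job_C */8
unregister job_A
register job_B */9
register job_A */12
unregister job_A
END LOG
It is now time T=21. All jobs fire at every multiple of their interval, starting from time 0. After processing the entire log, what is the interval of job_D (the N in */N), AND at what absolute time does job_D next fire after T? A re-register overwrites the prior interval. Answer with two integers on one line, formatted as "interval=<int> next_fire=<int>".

Answer: interval=6 next_fire=24

Derivation:
Op 1: register job_A */17 -> active={job_A:*/17}
Op 2: register job_D */6 -> active={job_A:*/17, job_D:*/6}
Op 3: register job_C */8 -> active={job_A:*/17, job_C:*/8, job_D:*/6}
Op 4: unregister job_A -> active={job_C:*/8, job_D:*/6}
Op 5: register job_B */9 -> active={job_B:*/9, job_C:*/8, job_D:*/6}
Op 6: register job_A */12 -> active={job_A:*/12, job_B:*/9, job_C:*/8, job_D:*/6}
Op 7: unregister job_A -> active={job_B:*/9, job_C:*/8, job_D:*/6}
Final interval of job_D = 6
Next fire of job_D after T=21: (21//6+1)*6 = 24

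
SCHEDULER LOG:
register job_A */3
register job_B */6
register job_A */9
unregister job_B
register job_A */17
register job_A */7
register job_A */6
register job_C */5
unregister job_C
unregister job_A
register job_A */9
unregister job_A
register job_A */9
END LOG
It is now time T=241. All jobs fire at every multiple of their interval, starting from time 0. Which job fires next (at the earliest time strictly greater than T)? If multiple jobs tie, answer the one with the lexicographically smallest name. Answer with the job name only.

Op 1: register job_A */3 -> active={job_A:*/3}
Op 2: register job_B */6 -> active={job_A:*/3, job_B:*/6}
Op 3: register job_A */9 -> active={job_A:*/9, job_B:*/6}
Op 4: unregister job_B -> active={job_A:*/9}
Op 5: register job_A */17 -> active={job_A:*/17}
Op 6: register job_A */7 -> active={job_A:*/7}
Op 7: register job_A */6 -> active={job_A:*/6}
Op 8: register job_C */5 -> active={job_A:*/6, job_C:*/5}
Op 9: unregister job_C -> active={job_A:*/6}
Op 10: unregister job_A -> active={}
Op 11: register job_A */9 -> active={job_A:*/9}
Op 12: unregister job_A -> active={}
Op 13: register job_A */9 -> active={job_A:*/9}
  job_A: interval 9, next fire after T=241 is 243
Earliest = 243, winner (lex tiebreak) = job_A

Answer: job_A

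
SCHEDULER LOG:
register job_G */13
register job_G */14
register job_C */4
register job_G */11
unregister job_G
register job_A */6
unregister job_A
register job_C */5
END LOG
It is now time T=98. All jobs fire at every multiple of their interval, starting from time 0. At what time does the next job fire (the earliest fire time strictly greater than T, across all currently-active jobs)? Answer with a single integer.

Op 1: register job_G */13 -> active={job_G:*/13}
Op 2: register job_G */14 -> active={job_G:*/14}
Op 3: register job_C */4 -> active={job_C:*/4, job_G:*/14}
Op 4: register job_G */11 -> active={job_C:*/4, job_G:*/11}
Op 5: unregister job_G -> active={job_C:*/4}
Op 6: register job_A */6 -> active={job_A:*/6, job_C:*/4}
Op 7: unregister job_A -> active={job_C:*/4}
Op 8: register job_C */5 -> active={job_C:*/5}
  job_C: interval 5, next fire after T=98 is 100
Earliest fire time = 100 (job job_C)

Answer: 100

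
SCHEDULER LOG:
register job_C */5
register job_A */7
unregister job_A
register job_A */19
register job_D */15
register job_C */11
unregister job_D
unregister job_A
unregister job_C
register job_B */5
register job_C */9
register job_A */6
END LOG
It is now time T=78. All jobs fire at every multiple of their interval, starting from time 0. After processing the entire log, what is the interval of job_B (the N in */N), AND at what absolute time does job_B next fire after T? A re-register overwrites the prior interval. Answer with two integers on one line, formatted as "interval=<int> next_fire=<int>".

Answer: interval=5 next_fire=80

Derivation:
Op 1: register job_C */5 -> active={job_C:*/5}
Op 2: register job_A */7 -> active={job_A:*/7, job_C:*/5}
Op 3: unregister job_A -> active={job_C:*/5}
Op 4: register job_A */19 -> active={job_A:*/19, job_C:*/5}
Op 5: register job_D */15 -> active={job_A:*/19, job_C:*/5, job_D:*/15}
Op 6: register job_C */11 -> active={job_A:*/19, job_C:*/11, job_D:*/15}
Op 7: unregister job_D -> active={job_A:*/19, job_C:*/11}
Op 8: unregister job_A -> active={job_C:*/11}
Op 9: unregister job_C -> active={}
Op 10: register job_B */5 -> active={job_B:*/5}
Op 11: register job_C */9 -> active={job_B:*/5, job_C:*/9}
Op 12: register job_A */6 -> active={job_A:*/6, job_B:*/5, job_C:*/9}
Final interval of job_B = 5
Next fire of job_B after T=78: (78//5+1)*5 = 80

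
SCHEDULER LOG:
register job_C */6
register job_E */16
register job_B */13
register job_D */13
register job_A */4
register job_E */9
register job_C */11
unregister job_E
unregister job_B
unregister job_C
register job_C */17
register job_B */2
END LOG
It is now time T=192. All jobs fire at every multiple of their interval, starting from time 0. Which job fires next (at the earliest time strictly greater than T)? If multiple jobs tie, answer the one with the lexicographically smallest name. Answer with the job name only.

Answer: job_B

Derivation:
Op 1: register job_C */6 -> active={job_C:*/6}
Op 2: register job_E */16 -> active={job_C:*/6, job_E:*/16}
Op 3: register job_B */13 -> active={job_B:*/13, job_C:*/6, job_E:*/16}
Op 4: register job_D */13 -> active={job_B:*/13, job_C:*/6, job_D:*/13, job_E:*/16}
Op 5: register job_A */4 -> active={job_A:*/4, job_B:*/13, job_C:*/6, job_D:*/13, job_E:*/16}
Op 6: register job_E */9 -> active={job_A:*/4, job_B:*/13, job_C:*/6, job_D:*/13, job_E:*/9}
Op 7: register job_C */11 -> active={job_A:*/4, job_B:*/13, job_C:*/11, job_D:*/13, job_E:*/9}
Op 8: unregister job_E -> active={job_A:*/4, job_B:*/13, job_C:*/11, job_D:*/13}
Op 9: unregister job_B -> active={job_A:*/4, job_C:*/11, job_D:*/13}
Op 10: unregister job_C -> active={job_A:*/4, job_D:*/13}
Op 11: register job_C */17 -> active={job_A:*/4, job_C:*/17, job_D:*/13}
Op 12: register job_B */2 -> active={job_A:*/4, job_B:*/2, job_C:*/17, job_D:*/13}
  job_A: interval 4, next fire after T=192 is 196
  job_B: interval 2, next fire after T=192 is 194
  job_C: interval 17, next fire after T=192 is 204
  job_D: interval 13, next fire after T=192 is 195
Earliest = 194, winner (lex tiebreak) = job_B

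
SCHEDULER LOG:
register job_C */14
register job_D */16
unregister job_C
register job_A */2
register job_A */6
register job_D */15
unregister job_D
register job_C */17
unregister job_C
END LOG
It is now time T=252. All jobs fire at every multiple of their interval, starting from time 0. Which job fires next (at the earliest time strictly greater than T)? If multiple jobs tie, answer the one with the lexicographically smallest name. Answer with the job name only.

Op 1: register job_C */14 -> active={job_C:*/14}
Op 2: register job_D */16 -> active={job_C:*/14, job_D:*/16}
Op 3: unregister job_C -> active={job_D:*/16}
Op 4: register job_A */2 -> active={job_A:*/2, job_D:*/16}
Op 5: register job_A */6 -> active={job_A:*/6, job_D:*/16}
Op 6: register job_D */15 -> active={job_A:*/6, job_D:*/15}
Op 7: unregister job_D -> active={job_A:*/6}
Op 8: register job_C */17 -> active={job_A:*/6, job_C:*/17}
Op 9: unregister job_C -> active={job_A:*/6}
  job_A: interval 6, next fire after T=252 is 258
Earliest = 258, winner (lex tiebreak) = job_A

Answer: job_A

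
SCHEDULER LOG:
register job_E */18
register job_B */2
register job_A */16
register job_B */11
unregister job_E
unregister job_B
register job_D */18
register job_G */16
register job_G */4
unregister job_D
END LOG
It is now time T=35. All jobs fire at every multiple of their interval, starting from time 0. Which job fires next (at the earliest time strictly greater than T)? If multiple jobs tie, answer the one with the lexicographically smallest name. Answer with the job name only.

Op 1: register job_E */18 -> active={job_E:*/18}
Op 2: register job_B */2 -> active={job_B:*/2, job_E:*/18}
Op 3: register job_A */16 -> active={job_A:*/16, job_B:*/2, job_E:*/18}
Op 4: register job_B */11 -> active={job_A:*/16, job_B:*/11, job_E:*/18}
Op 5: unregister job_E -> active={job_A:*/16, job_B:*/11}
Op 6: unregister job_B -> active={job_A:*/16}
Op 7: register job_D */18 -> active={job_A:*/16, job_D:*/18}
Op 8: register job_G */16 -> active={job_A:*/16, job_D:*/18, job_G:*/16}
Op 9: register job_G */4 -> active={job_A:*/16, job_D:*/18, job_G:*/4}
Op 10: unregister job_D -> active={job_A:*/16, job_G:*/4}
  job_A: interval 16, next fire after T=35 is 48
  job_G: interval 4, next fire after T=35 is 36
Earliest = 36, winner (lex tiebreak) = job_G

Answer: job_G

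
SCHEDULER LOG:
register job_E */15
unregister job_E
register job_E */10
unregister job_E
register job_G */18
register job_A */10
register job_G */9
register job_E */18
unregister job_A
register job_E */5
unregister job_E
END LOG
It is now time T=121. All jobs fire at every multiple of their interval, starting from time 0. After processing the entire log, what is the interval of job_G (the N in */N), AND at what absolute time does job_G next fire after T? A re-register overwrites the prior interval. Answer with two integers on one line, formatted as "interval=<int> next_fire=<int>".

Answer: interval=9 next_fire=126

Derivation:
Op 1: register job_E */15 -> active={job_E:*/15}
Op 2: unregister job_E -> active={}
Op 3: register job_E */10 -> active={job_E:*/10}
Op 4: unregister job_E -> active={}
Op 5: register job_G */18 -> active={job_G:*/18}
Op 6: register job_A */10 -> active={job_A:*/10, job_G:*/18}
Op 7: register job_G */9 -> active={job_A:*/10, job_G:*/9}
Op 8: register job_E */18 -> active={job_A:*/10, job_E:*/18, job_G:*/9}
Op 9: unregister job_A -> active={job_E:*/18, job_G:*/9}
Op 10: register job_E */5 -> active={job_E:*/5, job_G:*/9}
Op 11: unregister job_E -> active={job_G:*/9}
Final interval of job_G = 9
Next fire of job_G after T=121: (121//9+1)*9 = 126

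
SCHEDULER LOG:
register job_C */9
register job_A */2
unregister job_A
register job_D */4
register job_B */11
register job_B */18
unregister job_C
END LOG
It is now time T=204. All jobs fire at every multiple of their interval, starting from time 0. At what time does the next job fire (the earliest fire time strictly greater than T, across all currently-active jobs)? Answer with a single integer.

Answer: 208

Derivation:
Op 1: register job_C */9 -> active={job_C:*/9}
Op 2: register job_A */2 -> active={job_A:*/2, job_C:*/9}
Op 3: unregister job_A -> active={job_C:*/9}
Op 4: register job_D */4 -> active={job_C:*/9, job_D:*/4}
Op 5: register job_B */11 -> active={job_B:*/11, job_C:*/9, job_D:*/4}
Op 6: register job_B */18 -> active={job_B:*/18, job_C:*/9, job_D:*/4}
Op 7: unregister job_C -> active={job_B:*/18, job_D:*/4}
  job_B: interval 18, next fire after T=204 is 216
  job_D: interval 4, next fire after T=204 is 208
Earliest fire time = 208 (job job_D)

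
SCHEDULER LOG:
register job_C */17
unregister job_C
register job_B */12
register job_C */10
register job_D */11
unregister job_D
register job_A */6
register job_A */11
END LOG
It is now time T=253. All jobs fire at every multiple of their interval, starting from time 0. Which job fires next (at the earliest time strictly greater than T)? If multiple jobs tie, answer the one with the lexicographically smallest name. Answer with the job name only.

Answer: job_C

Derivation:
Op 1: register job_C */17 -> active={job_C:*/17}
Op 2: unregister job_C -> active={}
Op 3: register job_B */12 -> active={job_B:*/12}
Op 4: register job_C */10 -> active={job_B:*/12, job_C:*/10}
Op 5: register job_D */11 -> active={job_B:*/12, job_C:*/10, job_D:*/11}
Op 6: unregister job_D -> active={job_B:*/12, job_C:*/10}
Op 7: register job_A */6 -> active={job_A:*/6, job_B:*/12, job_C:*/10}
Op 8: register job_A */11 -> active={job_A:*/11, job_B:*/12, job_C:*/10}
  job_A: interval 11, next fire after T=253 is 264
  job_B: interval 12, next fire after T=253 is 264
  job_C: interval 10, next fire after T=253 is 260
Earliest = 260, winner (lex tiebreak) = job_C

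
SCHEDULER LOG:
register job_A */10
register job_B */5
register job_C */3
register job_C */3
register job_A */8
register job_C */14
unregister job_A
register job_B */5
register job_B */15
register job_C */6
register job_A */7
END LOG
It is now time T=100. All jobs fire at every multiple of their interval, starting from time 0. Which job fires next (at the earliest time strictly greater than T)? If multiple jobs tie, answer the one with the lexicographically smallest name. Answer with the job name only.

Answer: job_C

Derivation:
Op 1: register job_A */10 -> active={job_A:*/10}
Op 2: register job_B */5 -> active={job_A:*/10, job_B:*/5}
Op 3: register job_C */3 -> active={job_A:*/10, job_B:*/5, job_C:*/3}
Op 4: register job_C */3 -> active={job_A:*/10, job_B:*/5, job_C:*/3}
Op 5: register job_A */8 -> active={job_A:*/8, job_B:*/5, job_C:*/3}
Op 6: register job_C */14 -> active={job_A:*/8, job_B:*/5, job_C:*/14}
Op 7: unregister job_A -> active={job_B:*/5, job_C:*/14}
Op 8: register job_B */5 -> active={job_B:*/5, job_C:*/14}
Op 9: register job_B */15 -> active={job_B:*/15, job_C:*/14}
Op 10: register job_C */6 -> active={job_B:*/15, job_C:*/6}
Op 11: register job_A */7 -> active={job_A:*/7, job_B:*/15, job_C:*/6}
  job_A: interval 7, next fire after T=100 is 105
  job_B: interval 15, next fire after T=100 is 105
  job_C: interval 6, next fire after T=100 is 102
Earliest = 102, winner (lex tiebreak) = job_C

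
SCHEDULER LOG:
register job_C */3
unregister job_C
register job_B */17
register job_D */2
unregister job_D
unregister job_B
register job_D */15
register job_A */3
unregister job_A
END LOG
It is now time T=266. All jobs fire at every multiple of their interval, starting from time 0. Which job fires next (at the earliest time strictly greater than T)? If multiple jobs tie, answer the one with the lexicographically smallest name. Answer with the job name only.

Answer: job_D

Derivation:
Op 1: register job_C */3 -> active={job_C:*/3}
Op 2: unregister job_C -> active={}
Op 3: register job_B */17 -> active={job_B:*/17}
Op 4: register job_D */2 -> active={job_B:*/17, job_D:*/2}
Op 5: unregister job_D -> active={job_B:*/17}
Op 6: unregister job_B -> active={}
Op 7: register job_D */15 -> active={job_D:*/15}
Op 8: register job_A */3 -> active={job_A:*/3, job_D:*/15}
Op 9: unregister job_A -> active={job_D:*/15}
  job_D: interval 15, next fire after T=266 is 270
Earliest = 270, winner (lex tiebreak) = job_D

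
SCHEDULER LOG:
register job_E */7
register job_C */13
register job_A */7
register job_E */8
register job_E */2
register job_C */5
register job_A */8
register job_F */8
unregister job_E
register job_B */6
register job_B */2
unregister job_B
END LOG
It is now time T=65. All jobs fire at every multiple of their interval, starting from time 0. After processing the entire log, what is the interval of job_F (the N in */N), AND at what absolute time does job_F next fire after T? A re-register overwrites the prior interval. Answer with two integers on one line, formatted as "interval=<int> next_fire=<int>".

Op 1: register job_E */7 -> active={job_E:*/7}
Op 2: register job_C */13 -> active={job_C:*/13, job_E:*/7}
Op 3: register job_A */7 -> active={job_A:*/7, job_C:*/13, job_E:*/7}
Op 4: register job_E */8 -> active={job_A:*/7, job_C:*/13, job_E:*/8}
Op 5: register job_E */2 -> active={job_A:*/7, job_C:*/13, job_E:*/2}
Op 6: register job_C */5 -> active={job_A:*/7, job_C:*/5, job_E:*/2}
Op 7: register job_A */8 -> active={job_A:*/8, job_C:*/5, job_E:*/2}
Op 8: register job_F */8 -> active={job_A:*/8, job_C:*/5, job_E:*/2, job_F:*/8}
Op 9: unregister job_E -> active={job_A:*/8, job_C:*/5, job_F:*/8}
Op 10: register job_B */6 -> active={job_A:*/8, job_B:*/6, job_C:*/5, job_F:*/8}
Op 11: register job_B */2 -> active={job_A:*/8, job_B:*/2, job_C:*/5, job_F:*/8}
Op 12: unregister job_B -> active={job_A:*/8, job_C:*/5, job_F:*/8}
Final interval of job_F = 8
Next fire of job_F after T=65: (65//8+1)*8 = 72

Answer: interval=8 next_fire=72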